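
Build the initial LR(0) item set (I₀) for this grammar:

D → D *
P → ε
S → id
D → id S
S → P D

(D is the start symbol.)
First, augment the grammar with D' → D
I₀ = CLOSURE({ [D' → . D] }):
  [D' → . D] has the dot before D: add [D → . D *], [D → . id S]
No further items can be added.

I₀ = { [D → . D *], [D → . id S], [D' → . D] }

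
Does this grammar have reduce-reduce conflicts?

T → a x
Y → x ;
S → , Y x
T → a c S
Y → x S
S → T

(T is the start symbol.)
No reduce-reduce conflicts

Augment with T' → T and build the canonical LR(0) collection (I0 = CLOSURE({[T' → . T]}), then GOTO on every symbol after a dot until no new states appear). It has 13 states:
  I0: { [T → . a c S], [T → . a x], [T' → . T] }  — shift
  I1: { [T' → T .] }  — accept
  I2: { [T → a . c S], [T → a . x] }  — shift
  I3: { [S → . , Y x], [S → . T], [T → . a c S], [T → . a x], [T → a c . S] }  — shift
  I4: { [T → a x .] }  — reduce
  I5: { [S → , . Y x], [Y → . x ;], [Y → . x S] }  — shift
  I6: { [T → a c S .] }  — reduce
  I7: { [S → T .] }  — reduce
  I8: { [S → , Y . x] }  — shift
  I9: { [S → . , Y x], [S → . T], [T → . a c S], [T → . a x], [Y → x . ;], [Y → x . S] }  — shift
  I10: { [Y → x ; .] }  — reduce
  I11: { [Y → x S .] }  — reduce
  I12: { [S → , Y x .] }  — reduce

No state contains more than one complete item.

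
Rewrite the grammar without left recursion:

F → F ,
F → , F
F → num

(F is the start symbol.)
F is directly left-recursive. The standard transformation for
  A → A α₁ | ... | A α_m | β₁ | ... | β_n
is
  A  → β₁ A' | ... | β_n A'
  A' → α₁ A' | ... | α_m A' | ε

F → , F becomes F → , F F'
F → num becomes F → num F'
F → F , becomes F' → , F'
Add F' → ε

Resulting grammar:
F → , F F'
F → num F'
F' → , F'
F' → ε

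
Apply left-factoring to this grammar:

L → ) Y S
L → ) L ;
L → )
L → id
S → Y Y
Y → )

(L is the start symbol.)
L → ) L'
L' → Y S
L' → L ;
L' → ε
L → id
S → Y Y
Y → )

Left-factoring transforms A → αβ₁ | αβ₂ into A → αA' and A' → β₁ | β₂
(α is the longest common prefix among the alternatives). Repeat until
no nonterminal has two alternatives with a common prefix.

Round 1: L has alternatives sharing prefix ')'. Introduce L': L → ) L'
  Add: L' → Y S
  Add: L' → L ;
  Add: L' → ε

No remaining common prefixes — done.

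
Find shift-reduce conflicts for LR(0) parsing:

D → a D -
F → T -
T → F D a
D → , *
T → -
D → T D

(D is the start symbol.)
No shift-reduce conflicts

Augment with D' → D and build the canonical LR(0) collection (I0 = CLOSURE({[D' → . D]}), then GOTO on every symbol after a dot until no new states appear). It has 14 states:
  I0: { [D → . , *], [D → . T D], [D → . a D -], [D' → . D], [F → . T -], [T → . -], [T → . F D a] }  — shift
  I1: { [D → , . *] }  — shift
  I2: { [T → - .] }  — reduce
  I3: { [D' → D .] }  — accept
  I4: { [D → . , *], [D → . T D], [D → . a D -], [F → . T -], [T → . -], [T → . F D a], [T → F . D a] }  — shift
  I5: { [D → . , *], [D → . T D], [D → . a D -], [D → T . D], [F → . T -], [F → T . -], [T → . -], [T → . F D a] }  — shift
  I6: { [D → . , *], [D → . T D], [D → . a D -], [D → a . D -], [F → . T -], [T → . -], [T → . F D a] }  — shift
  I7: { [D → a D . -] }  — shift
  I8: { [D → a D - .] }  — reduce
  I9: { [F → T - .], [T → - .] }  — 2 reduces
  I10: { [D → T D .] }  — reduce
  I11: { [T → F D . a] }  — shift
  I12: { [T → F D a .] }  — reduce
  I13: { [D → , * .] }  — reduce

No state contains both a complete item and a shift item.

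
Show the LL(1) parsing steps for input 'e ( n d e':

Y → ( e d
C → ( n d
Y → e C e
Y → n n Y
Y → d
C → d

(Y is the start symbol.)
Stack is shown with the top on the left.

Stack      Input        Action
------------------------------
Y $        e ( n d e $  output Y → e C e
e C e $    e ( n d e $  match 'e'
C e $      ( n d e $    output C → ( n d
( n d e $  ( n d e $    match '('
n d e $    n d e $      match 'n'
d e $      d e $        match 'd'
e $        e $          match 'e'
$          $            accept

The string is accepted.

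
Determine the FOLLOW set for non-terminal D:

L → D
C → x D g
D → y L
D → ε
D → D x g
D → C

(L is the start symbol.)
In L → D: D is at the end, add FOLLOW(L)
In C → x D g: D is followed by g, add FIRST(g) \ {ε} = { 'g' }
In D → D x g: D is followed by x g, add FIRST(x g) \ {ε} = { 'x' }

The FOLLOW sets referred to above (computed the same way, to a fixed point):
  FOLLOW(L) = { $, 'g', 'x' }

Taking the union: FOLLOW(D) = { $, 'g', 'x' }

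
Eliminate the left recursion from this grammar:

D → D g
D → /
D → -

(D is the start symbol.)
D → / D'
D → - D'
D' → g D'
D' → ε

D is directly left-recursive. The standard transformation for
  A → A α₁ | ... | A α_m | β₁ | ... | β_n
is
  A  → β₁ A' | ... | β_n A'
  A' → α₁ A' | ... | α_m A' | ε

D → / becomes D → / D'
D → - becomes D → - D'
D → D g becomes D' → g D'
Add D' → ε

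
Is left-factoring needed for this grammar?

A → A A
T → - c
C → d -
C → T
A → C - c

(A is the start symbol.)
Left-factoring is needed when two productions for the same non-terminal
share a common prefix on the right-hand side.

Productions for A:
  A → A A
  A → C - c
Productions for C:
  C → d -
  C → T

No common prefixes found.

Answer: No, left-factoring is not needed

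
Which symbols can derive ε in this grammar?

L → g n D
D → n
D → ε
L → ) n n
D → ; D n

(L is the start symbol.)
{ 'D' }

A non-terminal is nullable if it can derive ε (the empty string): either it has an ε-production, or it has a production whose right-hand side consists entirely of nullable non-terminals.

ε-productions: D → ε
So D is immediately nullable.
No further non-terminal can be added: every production for the remaining non-terminals contains a terminal or a non-nullable non-terminal.
Nullable = { 'D' }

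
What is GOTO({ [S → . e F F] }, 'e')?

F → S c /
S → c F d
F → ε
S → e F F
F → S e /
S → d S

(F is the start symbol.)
GOTO(I, 'e') = CLOSURE({ [A → αX.β] : [A → α.Xβ] ∈ I, X = 'e' })

Items with dot before 'e', with the dot advanced:
  [S → . e F F] → [S → e . F F]
Closure of the advanced items:
  [S → e . F F] has the dot before F: add [F → . S c /], [F → .], [F → . S e /]
  [F → . S c /] has the dot before S: add [S → . c F d], [S → . e F F], [S → . d S]

GOTO = { [F → . S c /], [F → . S e /], [F → .], [S → . c F d], [S → . d S], [S → . e F F], [S → e . F F] }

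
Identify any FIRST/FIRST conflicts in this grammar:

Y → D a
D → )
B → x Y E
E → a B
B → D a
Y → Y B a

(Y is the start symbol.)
Yes. Y → D a / Y → Y B a on { ')' }

A FIRST/FIRST conflict occurs when two productions N → α and N → β for the same non-terminal have FIRST(α) ∩ FIRST(β) ≠ ∅ (with ε ∈ FIRST of a nullable right-hand side, so two nullable alternatives also conflict).

FIRST sets of the non-terminals at (or reachable through a nullable prefix from) the front of some alternative:
  FIRST(D) = { ')' }
  FIRST(Y) = { ')' }

Productions for Y:
  Y → D a: FIRST = { ')' }
  Y → Y B a: FIRST = { ')' }
Productions for B:
  B → x Y E: FIRST = { 'x' }
  B → D a: FIRST = { ')' }
D, E have only one production, so no FIRST/FIRST conflict is possible there.

Conflict for Y: Y → D a and Y → Y B a
  Overlap: { ')' }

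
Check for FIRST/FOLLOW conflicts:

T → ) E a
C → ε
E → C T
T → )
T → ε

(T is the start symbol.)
No FIRST/FOLLOW conflicts.

A FIRST/FOLLOW conflict occurs when a non-terminal N has a nullable alternative N → β (β ⇒* ε) and another alternative N → α with FIRST(α) ∩ FOLLOW(N) ≠ ∅: on such a lookahead the parser cannot decide between expanding α and letting N vanish via β.

Nullable non-terminals: C, E, T.
C has a nullable alternative but only one production, so nothing to check.
E has a nullable alternative but only one production, so nothing to check.

T: nullable alternative(s) T → ε; FOLLOW(T) = { $, 'a' }
  T → ) E a: FIRST \ {ε} = { ')' } — disjoint from FOLLOW(T)
  T → ): FIRST \ {ε} = { ')' } — disjoint from FOLLOW(T)
  T → ε: FIRST \ {ε} = { } — this is the only nullable alternative, skip

No FIRST/FOLLOW conflicts found.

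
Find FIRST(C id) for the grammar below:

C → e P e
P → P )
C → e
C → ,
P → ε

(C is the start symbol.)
FIRST sets of the non-terminals involved (from the grammar, by fixed-point iteration):
  FIRST(C) = { ',', 'e' }

To compute FIRST(C id), process the symbols left to right:
Symbol C is a non-terminal. Add FIRST(C) \ {ε} = { ',', 'e' }
C is not nullable (ε ∉ FIRST(C)), so stop here.
FIRST(C id) = { ',', 'e' }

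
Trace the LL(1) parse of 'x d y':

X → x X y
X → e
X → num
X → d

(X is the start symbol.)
LL(1) parsing maintains a stack (initially the start symbol over $) and the input. At each step: if the stack top is a terminal, match it against the current input token; if it is a non-terminal N, replace it with the RHS of M[N, lookahead] (the unique production whose predict set contains the lookahead).

Stack is shown with the top on the left.

Stack    Input    Action
------------------------
X $      x d y $  output X → x X y
x X y $  x d y $  match 'x'
X y $    d y $    output X → d
d y $    d y $    match 'd'
y $      y $      match 'y'
$        $        accept

The string is accepted.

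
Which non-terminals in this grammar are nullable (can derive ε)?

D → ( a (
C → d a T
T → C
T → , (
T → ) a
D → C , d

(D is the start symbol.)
A non-terminal is nullable if it can derive ε (the empty string): either it has an ε-production, or it has a production whose right-hand side consists entirely of nullable non-terminals.

There are no ε-productions, so no non-terminal can derive ε.
No non-terminals are nullable.

Answer: None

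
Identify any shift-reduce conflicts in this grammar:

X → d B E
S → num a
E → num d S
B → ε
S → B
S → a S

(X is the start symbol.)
Yes — I6: [B → .] vs [S → . a S]; I9: [B → .] vs [S → . a S]

A shift-reduce conflict occurs when an LR(0) state has both:
  - a complete (reduce) item [A → α .] (dot at the end), and
  - a shift item [B → β . c γ] (dot before a terminal).

Augment with X' → X and build the canonical LR(0) collection (I0 = CLOSURE({[X' → . X]}), then GOTO on every symbol after a dot until no new states appear). It has 13 states:
  I0: { [X → . d B E], [X' → . X] }  — shift
  I1: { [X' → X .] }  — accept
  I2: { [B → .], [X → d . B E] }  — reduce
  I3: { [E → . num d S], [X → d B . E] }  — shift
  I4: { [X → d B E .] }  — reduce
  I5: { [E → num . d S] }  — shift
  I6: { [B → .], [E → num d . S], [S → . B], [S → . a S], [S → . num a] }  — shift, reduce
  I7: { [S → B .] }  — reduce
  I8: { [E → num d S .] }  — reduce
  I9: { [B → .], [S → . B], [S → . a S], [S → . num a], [S → a . S] }  — shift, reduce
  I10: { [S → num . a] }  — shift
  I11: { [S → num a .] }  — reduce
  I12: { [S → a S .] }  — reduce

I6 contains reduce item [B → .] and shift items [S → . a S], [S → . num a] — shift-reduce conflict.
I9 contains reduce item [B → .] and shift items [S → . a S], [S → . num a] — shift-reduce conflict.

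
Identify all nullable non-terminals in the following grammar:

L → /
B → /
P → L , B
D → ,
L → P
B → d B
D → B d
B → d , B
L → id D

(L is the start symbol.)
None

There are no ε-productions, so no non-terminal can derive ε.
No non-terminals are nullable.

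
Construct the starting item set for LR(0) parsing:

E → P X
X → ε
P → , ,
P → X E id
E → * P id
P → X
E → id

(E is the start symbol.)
{ [E → . * P id], [E → . P X], [E → . id], [E' → . E], [P → . , ,], [P → . X E id], [P → . X], [X → .] }

First, augment the grammar with E' → E
I₀ = CLOSURE({ [E' → . E] }):
  [E' → . E] has the dot before E: add [E → . P X], [E → . * P id], [E → . id]
  [E → . P X] has the dot before P: add [P → . , ,], [P → . X E id], [P → . X]
  [P → . X E id] has the dot before X: add [X → .]
No further items can be added.

I₀ = { [E → . * P id], [E → . P X], [E → . id], [E' → . E], [P → . , ,], [P → . X E id], [P → . X], [X → .] }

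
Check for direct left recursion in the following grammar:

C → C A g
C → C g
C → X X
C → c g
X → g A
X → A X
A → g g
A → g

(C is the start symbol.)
Yes, C is left-recursive

Direct left recursion occurs when N → N α for some non-terminal N (the right-hand side begins with the left-hand side itself).

C → C A g: LEFT RECURSIVE (starts with C)
C → C g: LEFT RECURSIVE (starts with C)
C → X X: starts with X
C → c g: starts with c
X → g A: starts with g
X → A X: starts with A
A → g g: starts with g
A → g: starts with g

The grammar has direct left recursion on: C.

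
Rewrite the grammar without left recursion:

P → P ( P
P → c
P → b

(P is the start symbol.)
P → c P'
P → b P'
P' → ( P P'
P' → ε

P is directly left-recursive. The standard transformation for
  A → A α₁ | ... | A α_m | β₁ | ... | β_n
is
  A  → β₁ A' | ... | β_n A'
  A' → α₁ A' | ... | α_m A' | ε

P → c becomes P → c P'
P → b becomes P → b P'
P → P ( P becomes P' → ( P P'
Add P' → ε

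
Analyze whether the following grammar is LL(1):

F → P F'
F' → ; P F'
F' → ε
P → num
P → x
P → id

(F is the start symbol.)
Yes, the grammar is LL(1).

A grammar is LL(1) if for each non-terminal N with multiple productions, the predict sets of those productions are pairwise disjoint, where PREDICT(N → α) = (FIRST(α) \ {ε}) ∪ (FOLLOW(N) if α ⇒* ε).

Relevant sets:
  FOLLOW(F') = { $ }

For F':
  PREDICT(F' → ';' P F') = { ';' }
  PREDICT(F' → ε) = { $ }
For P:
  PREDICT(P → num) = { 'num' }
  PREDICT(P → x) = { 'x' }
  PREDICT(P → id) = { 'id' }
F has a single production, so nothing to check there.

All predict sets are disjoint. The grammar IS LL(1).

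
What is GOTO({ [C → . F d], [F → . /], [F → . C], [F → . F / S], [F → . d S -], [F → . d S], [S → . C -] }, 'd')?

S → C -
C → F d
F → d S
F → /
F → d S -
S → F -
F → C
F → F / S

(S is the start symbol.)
GOTO(I, 'd') = CLOSURE({ [A → αX.β] : [A → α.Xβ] ∈ I, X = 'd' })

Items with dot before 'd', with the dot advanced:
  [F → . d S] → [F → d . S]
  [F → . d S -] → [F → d . S -]
Closure of the advanced items:
  [F → d . S] has the dot before S: add [S → . C -], [S → . F -]
  [S → . C -] has the dot before C: add [C → . F d]
  [S → . F -] has the dot before F: add [F → . d S], [F → . /], [F → . d S -], [F → . C], [F → . F / S]

GOTO = { [C → . F d], [F → . /], [F → . C], [F → . F / S], [F → . d S -], [F → . d S], [F → d . S -], [F → d . S], [S → . C -], [S → . F -] }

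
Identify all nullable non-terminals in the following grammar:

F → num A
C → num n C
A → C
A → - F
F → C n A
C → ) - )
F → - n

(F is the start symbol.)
There are no ε-productions, so no non-terminal can derive ε.
No non-terminals are nullable.

Answer: None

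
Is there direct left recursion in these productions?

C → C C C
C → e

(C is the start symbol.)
Direct left recursion occurs when N → N α for some non-terminal N (the right-hand side begins with the left-hand side itself).

C → C C C: LEFT RECURSIVE (starts with C)
C → e: starts with e

The grammar has direct left recursion on: C.

Answer: Yes, C is left-recursive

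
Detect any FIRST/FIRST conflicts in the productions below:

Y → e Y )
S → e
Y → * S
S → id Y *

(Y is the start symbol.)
A FIRST/FIRST conflict occurs when two productions N → α and N → β for the same non-terminal have FIRST(α) ∩ FIRST(β) ≠ ∅ (with ε ∈ FIRST of a nullable right-hand side, so two nullable alternatives also conflict).

Productions for Y:
  Y → e Y ): FIRST = { 'e' }
  Y → * S: FIRST = { '*' }
Productions for S:
  S → e: FIRST = { 'e' }
  S → id Y *: FIRST = { 'id' }

All alternatives of each non-terminal have pairwise disjoint FIRST sets.

Answer: No FIRST/FIRST conflicts.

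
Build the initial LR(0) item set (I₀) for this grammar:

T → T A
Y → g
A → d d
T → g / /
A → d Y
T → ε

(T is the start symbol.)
First, augment the grammar with T' → T
I₀ = CLOSURE({ [T' → . T] }):
  [T' → . T] has the dot before T: add [T → . T A], [T → . g / /], [T → .]
No further items can be added.

I₀ = { [T → . T A], [T → . g / /], [T → .], [T' → . T] }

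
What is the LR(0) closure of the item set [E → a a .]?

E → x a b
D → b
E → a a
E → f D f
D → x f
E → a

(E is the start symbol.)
{ [E → a a .] }

To compute CLOSURE, for each item [A → α.Bβ] where B is a non-terminal, add [B → .γ] for all productions B → γ; repeat for the newly added items until nothing changes.

Start with: [E → a a .]
The dot is at the end, so nothing is added.

CLOSURE = { [E → a a .] }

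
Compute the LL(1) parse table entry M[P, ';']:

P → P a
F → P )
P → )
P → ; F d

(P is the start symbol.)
P → P a, P → ; F d

To find M[P, ';'], we find productions for P where ';' is in the predict set (PREDICT(N → α) = (FIRST(α) \ {ε}) ∪ (FOLLOW(N) if α ⇒* ε)).

Relevant sets:
  FIRST(P) = { ')', ';' }

P → P a: PREDICT = { ')', ';' }
  ';' is in predict set, so this production goes in M[P, ';']
P → ): PREDICT = { ')' }
P → ; F d: PREDICT = { ';' }
  ';' is in predict set, so this production goes in M[P, ';']

M[P, ';'] = P → P a, P → ; F d  (a multiply-defined cell — the grammar is not LL(1))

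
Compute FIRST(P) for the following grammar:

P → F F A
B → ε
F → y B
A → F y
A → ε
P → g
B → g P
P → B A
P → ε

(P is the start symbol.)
{ 'g', 'y', ε }

To compute FIRST(P), examine every production with P on the left-hand side, reading each right-hand side left to right until a non-nullable symbol is reached.

FIRST sets of the other non-terminals involved (by the same procedure, iterated to a fixed point):
  FIRST(F) = { 'y' }
  FIRST(B) = { 'g', ε }
  FIRST(A) = { 'y', ε }

From P → F F A:
  - F is a non-terminal: add FIRST(F) \ {ε} = { 'y' }
    F is not nullable, so stop
From P → g:
  - g is a terminal: add 'g' and stop
From P → B A:
  - B is a non-terminal: add FIRST(B) \ {ε} = { 'g' }
    B is nullable, so continue to the next symbol
  - A is a non-terminal: add FIRST(A) \ {ε} = { 'y' }
    A is nullable and nothing follows, so the whole right-hand side can vanish: ε ∈ FIRST(P)
From P → ε:
  - ε-production, so ε ∈ FIRST(P)

Collecting: FIRST(P) = { 'g', 'y', ε }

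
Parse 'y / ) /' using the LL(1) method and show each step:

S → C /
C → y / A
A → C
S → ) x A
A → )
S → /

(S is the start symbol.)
LL(1) parsing maintains a stack (initially the start symbol over $) and the input. At each step: if the stack top is a terminal, match it against the current input token; if it is a non-terminal N, replace it with the RHS of M[N, lookahead] (the unique production whose predict set contains the lookahead).

Stack is shown with the top on the left.

Stack      Input      Action
----------------------------
S $        y / ) / $  output S → C /
C / $      y / ) / $  output C → y / A
y / A / $  y / ) / $  match 'y'
/ A / $    / ) / $    match '/'
A / $      ) / $      output A → )
) / $      ) / $      match ')'
/ $        / $        match '/'
$          $          accept

The string is accepted.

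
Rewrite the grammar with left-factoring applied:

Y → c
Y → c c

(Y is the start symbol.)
Left-factoring transforms A → αβ₁ | αβ₂ into A → αA' and A' → β₁ | β₂
(α is the longest common prefix among the alternatives). Repeat until
no nonterminal has two alternatives with a common prefix.

Round 1: Y has alternatives sharing prefix 'c'. Introduce Y': Y → c Y'
  Add: Y' → ε
  Add: Y' → c

No remaining common prefixes — done.

Resulting grammar:
Y → c Y'
Y' → ε
Y' → c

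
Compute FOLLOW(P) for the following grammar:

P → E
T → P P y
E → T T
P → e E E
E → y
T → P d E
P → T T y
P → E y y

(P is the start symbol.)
To compute FOLLOW(P), find every occurrence of P on a right-hand side N → α P β: add FIRST(β) \ {ε}, and if β is empty or nullable also add FOLLOW(N). Iterate to a fixed point.

P is the start symbol, so $ ∈ FOLLOW(P).
In T → P P y: P is followed by P y, add FIRST(P y) \ {ε} = { 'e', 'y' }
In T → P P y: P is followed by y, add FIRST(y) \ {ε} = { 'y' }
In T → P d E: P is followed by d E, add FIRST(d E) \ {ε} = { 'd' }

Taking the union: FOLLOW(P) = { $, 'd', 'e', 'y' }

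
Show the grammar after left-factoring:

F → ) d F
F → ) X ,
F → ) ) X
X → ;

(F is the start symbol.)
Left-factoring transforms A → αβ₁ | αβ₂ into A → αA' and A' → β₁ | β₂
(α is the longest common prefix among the alternatives). Repeat until
no nonterminal has two alternatives with a common prefix.

Round 1: F has alternatives sharing prefix ')'. Introduce F': F → ) F'
  Add: F' → d F
  Add: F' → X ,
  Add: F' → ) X

No remaining common prefixes — done.

Resulting grammar:
F → ) F'
F' → d F
F' → X ,
F' → ) X
X → ;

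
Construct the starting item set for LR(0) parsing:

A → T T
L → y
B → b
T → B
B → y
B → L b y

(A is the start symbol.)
First, augment the grammar with A' → A
I₀ = CLOSURE({ [A' → . A] }):
  [A' → . A] has the dot before A: add [A → . T T]
  [A → . T T] has the dot before T: add [T → . B]
  [T → . B] has the dot before B: add [B → . b], [B → . y], [B → . L b y]
  [B → . L b y] has the dot before L: add [L → . y]
No further items can be added.

I₀ = { [A → . T T], [A' → . A], [B → . L b y], [B → . b], [B → . y], [L → . y], [T → . B] }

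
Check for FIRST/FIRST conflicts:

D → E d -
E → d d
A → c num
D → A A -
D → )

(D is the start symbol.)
No FIRST/FIRST conflicts.

A FIRST/FIRST conflict occurs when two productions N → α and N → β for the same non-terminal have FIRST(α) ∩ FIRST(β) ≠ ∅ (with ε ∈ FIRST of a nullable right-hand side, so two nullable alternatives also conflict).

FIRST sets of the non-terminals at (or reachable through a nullable prefix from) the front of some alternative:
  FIRST(E) = { 'd' }
  FIRST(A) = { 'c' }

Productions for D:
  D → E d -: FIRST = { 'd' }
  D → A A -: FIRST = { 'c' }
  D → ): FIRST = { ')' }
E, A have only one production, so no FIRST/FIRST conflict is possible there.

All alternatives of each non-terminal have pairwise disjoint FIRST sets.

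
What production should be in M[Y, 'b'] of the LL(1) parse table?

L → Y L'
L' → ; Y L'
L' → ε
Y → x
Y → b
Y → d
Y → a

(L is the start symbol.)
Y → b

To find M[Y, 'b'], we find productions for Y where 'b' is in the predict set (PREDICT(N → α) = (FIRST(α) \ {ε}) ∪ (FOLLOW(N) if α ⇒* ε)).

Y → x: PREDICT = { 'x' }
Y → b: PREDICT = { 'b' }
  'b' is in predict set, so this production goes in M[Y, 'b']
Y → d: PREDICT = { 'd' }
Y → a: PREDICT = { 'a' }

M[Y, 'b'] = Y → b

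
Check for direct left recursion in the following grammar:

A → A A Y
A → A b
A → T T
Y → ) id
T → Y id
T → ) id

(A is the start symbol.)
Yes, A is left-recursive

A → A A Y: LEFT RECURSIVE (starts with A)
A → A b: LEFT RECURSIVE (starts with A)
A → T T: starts with T
Y → ) id: starts with ')'
T → Y id: starts with Y
T → ) id: starts with ')'

The grammar has direct left recursion on: A.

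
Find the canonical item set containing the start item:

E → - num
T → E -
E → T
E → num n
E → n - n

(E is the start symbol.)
{ [E → . - num], [E → . T], [E → . n - n], [E → . num n], [E' → . E], [T → . E -] }

First, augment the grammar with E' → E
I₀ = CLOSURE({ [E' → . E] }):
  [E' → . E] has the dot before E: add [E → . - num], [E → . T], [E → . num n], [E → . n - n]
  [E → . T] has the dot before T: add [T → . E -]
No further items can be added.

I₀ = { [E → . - num], [E → . T], [E → . n - n], [E → . num n], [E' → . E], [T → . E -] }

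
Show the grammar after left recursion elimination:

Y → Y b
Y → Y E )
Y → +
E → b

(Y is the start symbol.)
Y → + Y'
Y' → b Y'
Y' → E ) Y'
Y' → ε
E → b

Y is directly left-recursive. The standard transformation for
  A → A α₁ | ... | A α_m | β₁ | ... | β_n
is
  A  → β₁ A' | ... | β_n A'
  A' → α₁ A' | ... | α_m A' | ε

Y → + becomes Y → + Y'
Y → Y b becomes Y' → b Y'
Y → Y E ) becomes Y' → E ) Y'
Add Y' → ε

Productions for other non-terminals are unchanged:
  E → b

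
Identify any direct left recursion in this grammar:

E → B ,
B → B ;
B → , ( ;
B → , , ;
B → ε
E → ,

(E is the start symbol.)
Yes, B is left-recursive

Direct left recursion occurs when N → N α for some non-terminal N (the right-hand side begins with the left-hand side itself).

E → B ,: starts with B
B → B ;: LEFT RECURSIVE (starts with B)
B → , ( ;: starts with ','
B → , , ;: starts with ','
B → ε: starts with ε
E → ,: starts with ','

The grammar has direct left recursion on: B.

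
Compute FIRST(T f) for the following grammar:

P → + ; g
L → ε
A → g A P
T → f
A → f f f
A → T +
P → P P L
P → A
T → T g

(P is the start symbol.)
{ 'f' }

FIRST sets of the non-terminals involved (from the grammar, by fixed-point iteration):
  FIRST(T) = { 'f' }

To compute FIRST(T f), process the symbols left to right:
Symbol T is a non-terminal. Add FIRST(T) \ {ε} = { 'f' }
T is not nullable (ε ∉ FIRST(T)), so stop here.
FIRST(T f) = { 'f' }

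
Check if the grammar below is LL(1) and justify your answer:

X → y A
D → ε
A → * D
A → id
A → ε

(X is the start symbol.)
Yes, the grammar is LL(1).

A grammar is LL(1) if for each non-terminal N with multiple productions, the predict sets of those productions are pairwise disjoint, where PREDICT(N → α) = (FIRST(α) \ {ε}) ∪ (FOLLOW(N) if α ⇒* ε).

Relevant sets:
  FOLLOW(A) = { $ }

For A:
  PREDICT(A → '*' D) = { '*' }
  PREDICT(A → id) = { 'id' }
  PREDICT(A → ε) = { $ }
X, D have a single production, so nothing to check there.

All predict sets are disjoint. The grammar IS LL(1).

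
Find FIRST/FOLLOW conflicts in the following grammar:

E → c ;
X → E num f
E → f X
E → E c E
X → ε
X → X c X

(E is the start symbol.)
Yes. X → E num f with FOLLOW(X) on { 'c' }; X → X c X with FOLLOW(X) on { 'c' }

A FIRST/FOLLOW conflict occurs when a non-terminal N has a nullable alternative N → β (β ⇒* ε) and another alternative N → α with FIRST(α) ∩ FOLLOW(N) ≠ ∅: on such a lookahead the parser cannot decide between expanding α and letting N vanish via β.

Nullable non-terminals: X.
FIRST sets used below: FIRST(E) = { 'c', 'f' }, FIRST(X) = { 'c', 'f', ε }

X: nullable alternative(s) X → ε; FOLLOW(X) = { $, 'c', 'num' }
  X → E num f: FIRST \ {ε} = { 'c', 'f' } — overlaps FOLLOW(X) on { 'c' }: CONFLICT
  X → ε: FIRST \ {ε} = { } — this is the only nullable alternative, skip
  X → X c X: FIRST \ {ε} = { 'c', 'f' } — overlaps FOLLOW(X) on { 'c' }: CONFLICT

E has no nullable alternative, so no FIRST/FOLLOW check is needed there.

So the grammar has 2 FIRST/FOLLOW conflicts (marked CONFLICT above).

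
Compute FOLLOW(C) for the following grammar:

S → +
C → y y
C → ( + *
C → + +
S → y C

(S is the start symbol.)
To compute FOLLOW(C), find every occurrence of C on a right-hand side N → α C β: add FIRST(β) \ {ε}, and if β is empty or nullable also add FOLLOW(N). Iterate to a fixed point.

In S → y C: C is at the end, add FOLLOW(S)

The FOLLOW sets referred to above (computed the same way, to a fixed point):
  FOLLOW(S) = { $ }

Taking the union: FOLLOW(C) = { $ }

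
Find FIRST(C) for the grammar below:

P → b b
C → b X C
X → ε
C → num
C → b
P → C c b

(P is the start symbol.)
{ 'b', 'num' }

From C → b X C:
  - b is a terminal: add 'b' and stop
From C → num:
  - num is a terminal: add 'num' and stop
From C → b:
  - b is a terminal: add 'b' and stop

Collecting: FIRST(C) = { 'b', 'num' }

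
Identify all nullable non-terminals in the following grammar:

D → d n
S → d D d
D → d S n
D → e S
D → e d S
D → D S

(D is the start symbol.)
None

A non-terminal is nullable if it can derive ε (the empty string): either it has an ε-production, or it has a production whose right-hand side consists entirely of nullable non-terminals.

There are no ε-productions, so no non-terminal can derive ε.
No non-terminals are nullable.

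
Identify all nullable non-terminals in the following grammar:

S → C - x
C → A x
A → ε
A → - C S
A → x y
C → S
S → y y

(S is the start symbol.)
ε-productions: A → ε
So A is immediately nullable.
No further non-terminal can be added: every production for the remaining non-terminals contains a terminal or a non-nullable non-terminal.
Nullable = { 'A' }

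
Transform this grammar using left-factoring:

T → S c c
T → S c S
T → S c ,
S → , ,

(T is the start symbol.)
T → S c T'
T' → c
T' → S
T' → ,
S → , ,

Left-factoring transforms A → αβ₁ | αβ₂ into A → αA' and A' → β₁ | β₂
(α is the longest common prefix among the alternatives). Repeat until
no nonterminal has two alternatives with a common prefix.

Round 1: T has alternatives sharing prefix 'S c'. Introduce T': T → S c T'
  Add: T' → c
  Add: T' → S
  Add: T' → ,

No remaining common prefixes — done.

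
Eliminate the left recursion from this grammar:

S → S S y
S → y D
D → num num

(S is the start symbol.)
S is directly left-recursive. The standard transformation for
  A → A α₁ | ... | A α_m | β₁ | ... | β_n
is
  A  → β₁ A' | ... | β_n A'
  A' → α₁ A' | ... | α_m A' | ε

S → y D becomes S → y D S'
S → S S y becomes S' → S y S'
Add S' → ε

Productions for other non-terminals are unchanged:
  D → num num

Resulting grammar:
S → y D S'
S' → S y S'
S' → ε
D → num num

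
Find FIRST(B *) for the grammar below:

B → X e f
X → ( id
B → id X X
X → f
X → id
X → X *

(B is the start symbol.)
{ '(', 'f', 'id' }

FIRST sets of the non-terminals involved (from the grammar, by fixed-point iteration):
  FIRST(B) = { '(', 'f', 'id' }

To compute FIRST(B *), process the symbols left to right:
Symbol B is a non-terminal. Add FIRST(B) \ {ε} = { '(', 'f', 'id' }
B is not nullable (ε ∉ FIRST(B)), so stop here.
FIRST(B *) = { '(', 'f', 'id' }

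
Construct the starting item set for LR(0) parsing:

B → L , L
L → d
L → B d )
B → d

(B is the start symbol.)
First, augment the grammar with B' → B
I₀ = CLOSURE({ [B' → . B] }):
  [B' → . B] has the dot before B: add [B → . L , L], [B → . d]
  [B → . L , L] has the dot before L: add [L → . d], [L → . B d )]
No further items can be added.

I₀ = { [B → . L , L], [B → . d], [B' → . B], [L → . B d )], [L → . d] }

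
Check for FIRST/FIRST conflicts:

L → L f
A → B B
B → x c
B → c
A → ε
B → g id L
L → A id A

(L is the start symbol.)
Yes. L → L f / L → A id A on { 'c', 'g', 'id', 'x' }

FIRST sets of the non-terminals at (or reachable through a nullable prefix from) the front of some alternative:
  FIRST(L) = { 'c', 'g', 'id', 'x' }
  FIRST(A) = { 'c', 'g', 'x', ε }
  FIRST(B) = { 'c', 'g', 'x' }

Productions for L:
  L → L f: FIRST = { 'c', 'g', 'id', 'x' }
  L → A id A: FIRST = { 'c', 'g', 'id', 'x' }
Productions for A:
  A → B B: FIRST = { 'c', 'g', 'x' }
  A → ε: FIRST = { ε }
Productions for B:
  B → x c: FIRST = { 'x' }
  B → c: FIRST = { 'c' }
  B → g id L: FIRST = { 'g' }

Conflict for L: L → L f and L → A id A
  Overlap: { 'c', 'g', 'id', 'x' }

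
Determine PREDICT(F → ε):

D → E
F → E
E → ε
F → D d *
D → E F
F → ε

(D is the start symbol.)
PREDICT(F → ε) = (FIRST(RHS) \ {ε}) ∪ (FOLLOW(F) if ε ∈ FIRST(RHS), i.e. RHS ⇒* ε)
The right-hand side is ε (FIRST(ε) = { ε }), so the predict set is FOLLOW(F) = { $, 'd' }
PREDICT(F → ε) = { $, 'd' }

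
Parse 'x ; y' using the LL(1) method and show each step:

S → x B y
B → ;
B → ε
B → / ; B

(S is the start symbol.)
Stack is shown with the top on the left.

Stack    Input    Action
------------------------
S $      x ; y $  output S → x B y
x B y $  x ; y $  match 'x'
B y $    ; y $    output B → ;
; y $    ; y $    match ';'
y $      y $      match 'y'
$        $        accept

The string is accepted.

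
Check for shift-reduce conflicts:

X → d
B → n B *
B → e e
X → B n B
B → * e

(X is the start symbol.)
Augment with X' → X and build the canonical LR(0) collection (I0 = CLOSURE({[X' → . X]}), then GOTO on every symbol after a dot until no new states appear). It has 13 states:
  I0: { [B → . * e], [B → . e e], [B → . n B *], [X → . B n B], [X → . d], [X' → . X] }  — shift
  I1: { [B → * . e] }  — shift
  I2: { [X → B . n B] }  — shift
  I3: { [X' → X .] }  — accept
  I4: { [X → d .] }  — reduce
  I5: { [B → e . e] }  — shift
  I6: { [B → . * e], [B → . e e], [B → . n B *], [B → n . B *] }  — shift
  I7: { [B → n B . *] }  — shift
  I8: { [B → n B * .] }  — reduce
  I9: { [B → e e .] }  — reduce
  I10: { [B → . * e], [B → . e e], [B → . n B *], [X → B n . B] }  — shift
  I11: { [X → B n B .] }  — reduce
  I12: { [B → * e .] }  — reduce

No state contains both a complete item and a shift item.

Answer: No shift-reduce conflicts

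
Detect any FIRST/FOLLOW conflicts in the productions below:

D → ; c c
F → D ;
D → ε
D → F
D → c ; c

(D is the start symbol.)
Nullable non-terminals: D.
FIRST sets used below: FIRST(F) = { ';', 'c' }

D: nullable alternative(s) D → ε; FOLLOW(D) = { $, ';' }
  D → ; c c: FIRST \ {ε} = { ';' } — overlaps FOLLOW(D) on { ';' }: CONFLICT
  D → ε: FIRST \ {ε} = { } — this is the only nullable alternative, skip
  D → F: FIRST \ {ε} = { ';', 'c' } — overlaps FOLLOW(D) on { ';' }: CONFLICT
  D → c ; c: FIRST \ {ε} = { 'c' } — disjoint from FOLLOW(D)

F has no nullable alternative, so no FIRST/FOLLOW check is needed there.

So the grammar has 2 FIRST/FOLLOW conflicts (marked CONFLICT above).

Answer: Yes. D → ';' c c with FOLLOW(D) on { ';' }; D → F with FOLLOW(D) on { ';' }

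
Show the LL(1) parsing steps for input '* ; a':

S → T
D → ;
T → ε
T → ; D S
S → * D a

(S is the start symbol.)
Stack is shown with the top on the left.

Stack    Input    Action
------------------------
S $      * ; a $  output S → * D a
* D a $  * ; a $  match '*'
D a $    ; a $    output D → ;
; a $    ; a $    match ';'
a $      a $      match 'a'
$        $        accept

The string is accepted.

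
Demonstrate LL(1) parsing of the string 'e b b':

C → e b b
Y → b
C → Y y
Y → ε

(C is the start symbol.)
LL(1) parsing maintains a stack (initially the start symbol over $) and the input. At each step: if the stack top is a terminal, match it against the current input token; if it is a non-terminal N, replace it with the RHS of M[N, lookahead] (the unique production whose predict set contains the lookahead).

Stack is shown with the top on the left.

Stack    Input    Action
------------------------
C $      e b b $  output C → e b b
e b b $  e b b $  match 'e'
b b $    b b $    match 'b'
b $      b $      match 'b'
$        $        accept

The string is accepted.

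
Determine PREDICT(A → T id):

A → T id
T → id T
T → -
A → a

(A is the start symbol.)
PREDICT(A → T id) = (FIRST(RHS) \ {ε}) ∪ (FOLLOW(A) if ε ∈ FIRST(RHS), i.e. RHS ⇒* ε)
FIRST(T) = { '-', 'id' }
FIRST(T id) = { '-', 'id' }
ε ∉ FIRST(T id), so FOLLOW(A) is not added.
PREDICT(A → T id) = { '-', 'id' }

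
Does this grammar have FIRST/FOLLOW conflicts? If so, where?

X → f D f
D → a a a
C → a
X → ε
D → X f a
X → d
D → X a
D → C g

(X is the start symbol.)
Yes. X → f D f with FOLLOW(X) on { 'f' }

A FIRST/FOLLOW conflict occurs when a non-terminal N has a nullable alternative N → β (β ⇒* ε) and another alternative N → α with FIRST(α) ∩ FOLLOW(N) ≠ ∅: on such a lookahead the parser cannot decide between expanding α and letting N vanish via β.

Nullable non-terminals: X.

X: nullable alternative(s) X → ε; FOLLOW(X) = { $, 'a', 'f' }
  X → f D f: FIRST \ {ε} = { 'f' } — overlaps FOLLOW(X) on { 'f' }: CONFLICT
  X → ε: FIRST \ {ε} = { } — this is the only nullable alternative, skip
  X → d: FIRST \ {ε} = { 'd' } — disjoint from FOLLOW(X)

C, D have no nullable alternative, so no FIRST/FOLLOW check is needed there.

So the grammar has 1 FIRST/FOLLOW conflict (marked CONFLICT above).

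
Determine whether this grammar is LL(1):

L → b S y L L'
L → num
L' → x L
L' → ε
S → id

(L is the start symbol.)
A grammar is LL(1) if for each non-terminal N with multiple productions, the predict sets of those productions are pairwise disjoint, where PREDICT(N → α) = (FIRST(α) \ {ε}) ∪ (FOLLOW(N) if α ⇒* ε).

Relevant sets:
  FOLLOW(L') = { $, 'x' }

For L:
  PREDICT(L → b S y L L') = { 'b' }
  PREDICT(L → num) = { 'num' }
For L':
  PREDICT(L' → x L) = { 'x' }
  PREDICT(L' → ε) = { $, 'x' }
S has a single production, so nothing to check there.

Conflict found: Predict set conflict for L': { 'x' }
The grammar is NOT LL(1).

Answer: No. Predict set conflict for L': { 'x' }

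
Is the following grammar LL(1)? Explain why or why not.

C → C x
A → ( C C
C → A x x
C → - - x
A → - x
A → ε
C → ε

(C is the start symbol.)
No. Predict set conflict for C: { '(', '-', 'x' }

Relevant sets:
  FIRST(C) = { '(', '-', 'x', ε }
  FIRST(A) = { '(', '-', ε }
  FOLLOW(C) = { $, '(', '-', 'x' }
  FOLLOW(A) = { 'x' }

For C:
  PREDICT(C → C x) = { '(', '-', 'x' }
  PREDICT(C → A x x) = { '(', '-', 'x' }
  PREDICT(C → '-' '-' x) = { '-' }
  PREDICT(C → ε) = { $, '(', '-', 'x' }
For A:
  PREDICT(A → '(' C C) = { '(' }
  PREDICT(A → '-' x) = { '-' }
  PREDICT(A → ε) = { 'x' }

Conflict found: Predict set conflict for C: { '(', '-', 'x' }
The grammar is NOT LL(1).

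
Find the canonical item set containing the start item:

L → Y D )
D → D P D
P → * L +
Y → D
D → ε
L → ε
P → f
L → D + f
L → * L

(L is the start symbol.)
First, augment the grammar with L' → L
I₀ = CLOSURE({ [L' → . L] }):
  [L' → . L] has the dot before L: add [L → . Y D )], [L → .], [L → . D + f], [L → . * L]
  [L → . Y D )] has the dot before Y: add [Y → . D]
  [L → . D + f] has the dot before D: add [D → . D P D], [D → .]
No further items can be added.

I₀ = { [D → . D P D], [D → .], [L → . * L], [L → . D + f], [L → . Y D )], [L → .], [L' → . L], [Y → . D] }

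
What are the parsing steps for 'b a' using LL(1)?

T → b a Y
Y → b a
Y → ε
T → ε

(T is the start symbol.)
Stack is shown with the top on the left.

Stack    Input  Action
----------------------
T $      b a $  output T → b a Y
b a Y $  b a $  match 'b'
a Y $    a $    match 'a'
Y $      $      output Y → ε
$        $      accept

The string is accepted.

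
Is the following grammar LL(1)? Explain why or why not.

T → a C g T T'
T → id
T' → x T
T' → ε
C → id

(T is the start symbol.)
A grammar is LL(1) if for each non-terminal N with multiple productions, the predict sets of those productions are pairwise disjoint, where PREDICT(N → α) = (FIRST(α) \ {ε}) ∪ (FOLLOW(N) if α ⇒* ε).

Relevant sets:
  FOLLOW(T') = { $, 'x' }

For T:
  PREDICT(T → a C g T T') = { 'a' }
  PREDICT(T → id) = { 'id' }
For T':
  PREDICT(T' → x T) = { 'x' }
  PREDICT(T' → ε) = { $, 'x' }
C has a single production, so nothing to check there.

Conflict found: Predict set conflict for T': { 'x' }
The grammar is NOT LL(1).

Answer: No. Predict set conflict for T': { 'x' }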